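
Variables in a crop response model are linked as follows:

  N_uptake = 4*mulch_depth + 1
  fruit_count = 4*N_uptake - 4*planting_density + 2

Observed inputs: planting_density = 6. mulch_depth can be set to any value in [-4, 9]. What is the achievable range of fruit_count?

-82 to 126

Substituting into the fruit_count equation gives fruit_count = 16*mulch_depth - 18.
Linear in mulch_depth, so extremes are at the endpoints: mulch_depth = -4 gives fruit_count = -82; mulch_depth = 9 gives fruit_count = 126.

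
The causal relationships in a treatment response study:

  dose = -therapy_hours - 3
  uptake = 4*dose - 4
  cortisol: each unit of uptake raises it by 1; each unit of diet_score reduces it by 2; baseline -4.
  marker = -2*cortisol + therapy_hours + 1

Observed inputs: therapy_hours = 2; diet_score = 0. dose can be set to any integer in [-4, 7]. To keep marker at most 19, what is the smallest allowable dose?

dose = 0

Intervening on dose fixes its value directly, overriding its dependence on therapy_hours.
Substituting into the cortisol equation gives cortisol = 4*dose - 8.
marker becomes -8*dose + 19.
Require -8*dose + 19 ≤ 19, so dose ≥ 0.
The smallest integer in [-4, 7] satisfying this is 0.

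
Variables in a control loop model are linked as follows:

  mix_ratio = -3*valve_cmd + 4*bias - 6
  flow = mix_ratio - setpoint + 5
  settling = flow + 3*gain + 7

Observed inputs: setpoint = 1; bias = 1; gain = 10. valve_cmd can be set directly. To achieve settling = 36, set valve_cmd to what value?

valve_cmd = 1

Substituting into the mix_ratio equation gives mix_ratio = -3*valve_cmd - 2.
Substituting into the flow equation gives flow = -3*valve_cmd + 2.
Substituting into the settling equation gives settling = -3*valve_cmd + 39.
Solve -3*valve_cmd + 39 = 36: valve_cmd = (36 - 39) / -3 = 1.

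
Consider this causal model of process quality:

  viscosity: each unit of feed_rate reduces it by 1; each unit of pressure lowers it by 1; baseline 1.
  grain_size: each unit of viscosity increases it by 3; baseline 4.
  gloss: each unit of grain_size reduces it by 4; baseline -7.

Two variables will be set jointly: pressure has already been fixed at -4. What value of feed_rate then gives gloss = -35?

feed_rate = 4

With pressure held at -4:
Substituting into the viscosity equation gives viscosity = -feed_rate + 5.
Substituting into the grain_size equation gives grain_size = -3*feed_rate + 19.
So gloss = 12*feed_rate - 83.
Solve 12*feed_rate - 83 = -35: feed_rate = (-35 + 83) / 12 = 4.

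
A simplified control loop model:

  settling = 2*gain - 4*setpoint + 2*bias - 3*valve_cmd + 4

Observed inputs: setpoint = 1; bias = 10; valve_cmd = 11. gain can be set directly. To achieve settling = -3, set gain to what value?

gain = 5

Substituting into the settling equation gives settling = 2*gain - 13.
Solve 2*gain - 13 = -3: gain = (-3 + 13) / 2 = 5.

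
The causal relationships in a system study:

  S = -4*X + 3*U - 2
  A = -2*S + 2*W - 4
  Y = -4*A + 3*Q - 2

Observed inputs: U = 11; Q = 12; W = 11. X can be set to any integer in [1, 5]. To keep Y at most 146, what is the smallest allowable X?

Substituting into the S equation gives S = -4*X + 31.
Substituting into the A equation gives A = 8*X - 44.
Substituting into the Y equation gives Y = -32*X + 210.
Require -32*X + 210 ≤ 146, so X ≥ 2.
The smallest integer in [1, 5] satisfying this is 2.

X = 2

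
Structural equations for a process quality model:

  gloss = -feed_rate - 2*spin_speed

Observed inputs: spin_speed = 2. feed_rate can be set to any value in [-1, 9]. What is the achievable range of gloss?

Substituting into the gloss equation gives gloss = -feed_rate - 4.
Linear in feed_rate, so extremes are at the endpoints: feed_rate = -1 gives gloss = -3; feed_rate = 9 gives gloss = -13.

-13 to -3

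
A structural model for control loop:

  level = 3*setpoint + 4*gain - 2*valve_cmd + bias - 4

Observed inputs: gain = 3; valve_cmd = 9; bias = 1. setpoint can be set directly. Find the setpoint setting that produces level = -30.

Substituting into the level equation gives level = 3*setpoint - 9.
Solve 3*setpoint - 9 = -30: setpoint = (-30 + 9) / 3 = -7.

setpoint = -7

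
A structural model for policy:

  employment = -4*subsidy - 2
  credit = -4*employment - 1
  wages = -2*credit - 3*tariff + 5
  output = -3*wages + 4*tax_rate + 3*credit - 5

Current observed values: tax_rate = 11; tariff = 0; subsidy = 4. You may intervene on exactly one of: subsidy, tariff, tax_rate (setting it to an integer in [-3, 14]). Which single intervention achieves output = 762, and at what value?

set tariff = 11

Intervening on subsidy: output = 144*subsidy + 87. Reaching 762 requires subsidy = 75/16, not an integer.
Intervening on tariff: with other inputs at their observed values, output = 9*tariff + 663. Solving for 762 gives tariff = 11, within [-3, 14].
Intervening on tax_rate: output = 4*tax_rate + 619. Reaching 762 requires tax_rate = 143/4, not an integer.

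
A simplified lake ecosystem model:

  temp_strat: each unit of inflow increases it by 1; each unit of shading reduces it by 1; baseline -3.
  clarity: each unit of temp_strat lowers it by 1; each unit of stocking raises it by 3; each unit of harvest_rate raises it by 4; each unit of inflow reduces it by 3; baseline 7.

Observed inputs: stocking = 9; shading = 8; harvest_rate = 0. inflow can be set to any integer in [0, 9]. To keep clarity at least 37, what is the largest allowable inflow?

Substituting into the temp_strat equation gives temp_strat = inflow - 11.
Substituting into the clarity equation gives clarity = -4*inflow + 45.
Require -4*inflow + 45 ≥ 37, so inflow ≤ 2.
The largest integer in [0, 9] satisfying this is 2.

inflow = 2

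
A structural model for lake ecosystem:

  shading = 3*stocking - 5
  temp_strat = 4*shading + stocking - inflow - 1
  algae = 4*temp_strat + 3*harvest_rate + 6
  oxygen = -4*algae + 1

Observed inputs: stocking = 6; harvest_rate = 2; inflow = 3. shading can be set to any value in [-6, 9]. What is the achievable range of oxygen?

Intervening on shading fixes its value directly, overriding its dependence on stocking.
Substituting into the temp_strat equation gives temp_strat = 4*shading + 2.
Substituting into the algae equation gives algae = 16*shading + 20.
oxygen becomes -64*shading - 79.
Linear in shading, so extremes are at the endpoints: shading = -6 gives oxygen = 305; shading = 9 gives oxygen = -655.

-655 to 305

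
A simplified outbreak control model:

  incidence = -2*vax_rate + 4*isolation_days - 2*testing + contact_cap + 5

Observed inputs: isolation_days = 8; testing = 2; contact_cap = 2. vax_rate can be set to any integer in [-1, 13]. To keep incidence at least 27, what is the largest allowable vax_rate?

Substituting into the incidence equation gives incidence = -2*vax_rate + 35.
Require -2*vax_rate + 35 ≥ 27, so vax_rate ≤ 4.
The largest integer in [-1, 13] satisfying this is 4.

vax_rate = 4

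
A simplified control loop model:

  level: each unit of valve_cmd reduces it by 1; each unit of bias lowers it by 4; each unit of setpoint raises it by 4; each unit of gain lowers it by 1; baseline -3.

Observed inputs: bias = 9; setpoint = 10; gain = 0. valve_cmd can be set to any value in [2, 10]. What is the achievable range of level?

-9 to -1

Substituting into the level equation gives level = -valve_cmd + 1.
Linear in valve_cmd, so extremes are at the endpoints: valve_cmd = 2 gives level = -1; valve_cmd = 10 gives level = -9.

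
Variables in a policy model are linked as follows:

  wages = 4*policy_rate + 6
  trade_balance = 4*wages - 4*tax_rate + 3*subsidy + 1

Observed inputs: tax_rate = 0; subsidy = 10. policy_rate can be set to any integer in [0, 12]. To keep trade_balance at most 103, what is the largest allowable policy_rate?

Substituting into the trade_balance equation gives trade_balance = 16*policy_rate + 55.
Require 16*policy_rate + 55 ≤ 103, so policy_rate ≤ 3.
The largest integer in [0, 12] satisfying this is 3.

policy_rate = 3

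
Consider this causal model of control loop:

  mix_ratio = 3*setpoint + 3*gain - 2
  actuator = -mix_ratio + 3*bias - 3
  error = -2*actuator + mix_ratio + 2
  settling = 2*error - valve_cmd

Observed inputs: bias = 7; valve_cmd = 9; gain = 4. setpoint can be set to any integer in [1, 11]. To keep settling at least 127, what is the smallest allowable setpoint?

Substituting into the mix_ratio equation gives mix_ratio = 3*setpoint + 10.
Substituting into the actuator equation gives actuator = -3*setpoint + 8.
Substituting into the error equation gives error = 9*setpoint - 4.
So settling = 18*setpoint - 17.
Require 18*setpoint - 17 ≥ 127, so setpoint ≥ 8.
The smallest integer in [1, 11] satisfying this is 8.

setpoint = 8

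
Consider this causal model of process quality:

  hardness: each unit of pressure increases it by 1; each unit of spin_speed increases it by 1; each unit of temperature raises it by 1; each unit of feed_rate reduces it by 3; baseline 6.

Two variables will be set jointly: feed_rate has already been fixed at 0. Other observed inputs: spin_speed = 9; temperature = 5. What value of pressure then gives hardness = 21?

pressure = 1

With feed_rate held at 0:
Substituting into the hardness equation gives hardness = pressure + 20.
Solve pressure + 20 = 21: pressure = (21 - 20) / 1 = 1.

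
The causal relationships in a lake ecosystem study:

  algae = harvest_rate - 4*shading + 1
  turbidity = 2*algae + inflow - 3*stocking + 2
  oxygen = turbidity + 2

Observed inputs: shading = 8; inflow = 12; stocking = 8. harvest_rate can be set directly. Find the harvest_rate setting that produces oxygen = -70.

Substituting into the algae equation gives algae = harvest_rate - 31.
This gives turbidity = 2*harvest_rate - 72.
This gives oxygen = 2*harvest_rate - 70.
Solve 2*harvest_rate - 70 = -70: harvest_rate = (-70 + 70) / 2 = 0.

harvest_rate = 0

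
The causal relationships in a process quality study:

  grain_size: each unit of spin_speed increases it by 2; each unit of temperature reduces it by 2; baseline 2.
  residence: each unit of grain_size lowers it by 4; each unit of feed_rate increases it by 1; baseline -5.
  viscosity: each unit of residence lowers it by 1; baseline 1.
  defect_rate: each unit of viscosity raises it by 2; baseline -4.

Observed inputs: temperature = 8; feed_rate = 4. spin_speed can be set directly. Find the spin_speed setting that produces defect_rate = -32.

spin_speed = 5

Substituting into the grain_size equation gives grain_size = 2*spin_speed - 14.
Substituting into the residence equation gives residence = -8*spin_speed + 55.
This gives viscosity = 8*spin_speed - 54.
defect_rate becomes 16*spin_speed - 112.
Solve 16*spin_speed - 112 = -32: spin_speed = (-32 + 112) / 16 = 5.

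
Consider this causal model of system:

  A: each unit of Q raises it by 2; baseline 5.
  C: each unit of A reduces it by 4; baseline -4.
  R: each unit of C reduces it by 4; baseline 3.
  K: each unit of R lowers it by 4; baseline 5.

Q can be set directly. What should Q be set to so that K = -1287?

Q = 7

Substituting into the C equation gives C = -8*Q - 24.
R becomes 32*Q + 99.
Substituting into the K equation gives K = -128*Q - 391.
Solve -128*Q - 391 = -1287: Q = (-1287 + 391) / -128 = 7.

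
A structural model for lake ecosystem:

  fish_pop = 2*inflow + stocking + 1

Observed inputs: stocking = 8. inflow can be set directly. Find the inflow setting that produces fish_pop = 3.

inflow = -3

Substituting into the fish_pop equation gives fish_pop = 2*inflow + 9.
Solve 2*inflow + 9 = 3: inflow = (3 - 9) / 2 = -3.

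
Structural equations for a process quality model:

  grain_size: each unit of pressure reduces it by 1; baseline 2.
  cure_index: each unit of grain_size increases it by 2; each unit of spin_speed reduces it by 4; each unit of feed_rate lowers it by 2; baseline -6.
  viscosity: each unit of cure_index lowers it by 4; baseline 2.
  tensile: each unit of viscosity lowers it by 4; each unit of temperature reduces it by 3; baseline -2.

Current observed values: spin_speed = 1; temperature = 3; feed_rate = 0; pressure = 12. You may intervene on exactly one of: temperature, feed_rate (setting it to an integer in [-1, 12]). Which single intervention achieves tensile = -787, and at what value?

Intervening on temperature: tensile = -3*temperature - 490. Reaching -787 requires temperature = 99, outside [-1, 12].
Intervening on feed_rate: with other inputs at their observed values, tensile = -32*feed_rate - 499. Solving for -787 gives feed_rate = 9, within [-1, 12].

set feed_rate = 9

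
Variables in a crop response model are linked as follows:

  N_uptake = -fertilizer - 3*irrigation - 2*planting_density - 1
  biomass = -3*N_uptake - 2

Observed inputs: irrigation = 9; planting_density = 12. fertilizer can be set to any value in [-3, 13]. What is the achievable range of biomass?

Substituting into the N_uptake equation gives N_uptake = -fertilizer - 52.
Substituting into the biomass equation gives biomass = 3*fertilizer + 154.
Linear in fertilizer, so extremes are at the endpoints: fertilizer = -3 gives biomass = 145; fertilizer = 13 gives biomass = 193.

145 to 193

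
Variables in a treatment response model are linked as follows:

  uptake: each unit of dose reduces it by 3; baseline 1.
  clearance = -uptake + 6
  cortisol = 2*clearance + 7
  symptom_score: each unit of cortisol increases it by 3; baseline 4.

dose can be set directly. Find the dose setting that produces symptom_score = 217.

Substituting into the clearance equation gives clearance = 3*dose + 5.
Substituting into the cortisol equation gives cortisol = 6*dose + 17.
This gives symptom_score = 18*dose + 55.
Solve 18*dose + 55 = 217: dose = (217 - 55) / 18 = 9.

dose = 9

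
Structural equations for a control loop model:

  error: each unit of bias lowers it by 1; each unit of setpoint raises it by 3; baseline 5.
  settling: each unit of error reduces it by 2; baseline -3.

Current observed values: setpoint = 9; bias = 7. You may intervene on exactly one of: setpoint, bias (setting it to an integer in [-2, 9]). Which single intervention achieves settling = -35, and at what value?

Intervening on setpoint: with other inputs at their observed values, settling = -6*setpoint + 1. Solving for -35 gives setpoint = 6, within [-2, 9].
Intervening on bias: settling = 2*bias - 67. Reaching -35 requires bias = 16, outside [-2, 9].

set setpoint = 6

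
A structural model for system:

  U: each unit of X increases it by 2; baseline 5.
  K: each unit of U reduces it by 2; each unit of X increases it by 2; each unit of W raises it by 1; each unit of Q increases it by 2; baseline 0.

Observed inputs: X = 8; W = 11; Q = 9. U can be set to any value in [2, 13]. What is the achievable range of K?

19 to 41

Intervening on U fixes its value directly, overriding its dependence on X.
Substituting into the K equation gives K = -2*U + 45.
Linear in U, so extremes are at the endpoints: U = 2 gives K = 41; U = 13 gives K = 19.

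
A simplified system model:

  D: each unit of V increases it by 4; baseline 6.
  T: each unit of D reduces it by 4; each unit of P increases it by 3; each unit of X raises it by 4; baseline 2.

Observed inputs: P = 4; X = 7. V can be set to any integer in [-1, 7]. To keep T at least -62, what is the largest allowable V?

Substituting into the T equation gives T = -16*V + 18.
Require -16*V + 18 ≥ -62, so V ≤ 5.
The largest integer in [-1, 7] satisfying this is 5.

V = 5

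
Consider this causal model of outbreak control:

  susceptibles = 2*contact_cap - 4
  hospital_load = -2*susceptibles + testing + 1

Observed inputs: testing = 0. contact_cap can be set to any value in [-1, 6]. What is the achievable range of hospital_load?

-15 to 13

Substituting into the hospital_load equation gives hospital_load = -4*contact_cap + 9.
Linear in contact_cap, so extremes are at the endpoints: contact_cap = -1 gives hospital_load = 13; contact_cap = 6 gives hospital_load = -15.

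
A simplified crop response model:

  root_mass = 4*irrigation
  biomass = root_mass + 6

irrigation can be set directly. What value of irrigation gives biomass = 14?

irrigation = 2

Substituting into the biomass equation gives biomass = 4*irrigation + 6.
Solve 4*irrigation + 6 = 14: irrigation = (14 - 6) / 4 = 2.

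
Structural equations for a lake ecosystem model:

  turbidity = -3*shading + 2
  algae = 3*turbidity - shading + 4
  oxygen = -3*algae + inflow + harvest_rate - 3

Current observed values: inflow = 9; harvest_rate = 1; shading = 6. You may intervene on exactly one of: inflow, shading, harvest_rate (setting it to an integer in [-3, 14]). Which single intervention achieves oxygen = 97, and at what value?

set shading = 4

Intervening on inflow: oxygen = inflow + 148. Reaching 97 requires inflow = -51, outside [-3, 14].
Intervening on shading: with other inputs at their observed values, oxygen = 30*shading - 23. Solving for 97 gives shading = 4, within [-3, 14].
Intervening on harvest_rate: oxygen = harvest_rate + 156. Reaching 97 requires harvest_rate = -59, outside [-3, 14].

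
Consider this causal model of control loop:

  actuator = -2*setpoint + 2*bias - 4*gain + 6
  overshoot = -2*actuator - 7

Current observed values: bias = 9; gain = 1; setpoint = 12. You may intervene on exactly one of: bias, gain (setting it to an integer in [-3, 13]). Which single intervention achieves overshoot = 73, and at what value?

set gain = 10

Intervening on bias: overshoot = -4*bias + 37. Reaching 73 requires bias = -9, outside [-3, 13].
Intervening on gain: with other inputs at their observed values, overshoot = 8*gain - 7. Solving for 73 gives gain = 10, within [-3, 13].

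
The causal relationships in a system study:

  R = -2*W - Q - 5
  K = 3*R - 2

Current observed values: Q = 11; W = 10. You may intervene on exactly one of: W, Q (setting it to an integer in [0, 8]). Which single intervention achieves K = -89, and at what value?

Intervening on W: K = -6*W - 50. Reaching -89 requires W = 13/2, not an integer.
Intervening on Q: with other inputs at their observed values, K = -3*Q - 77. Solving for -89 gives Q = 4, within [0, 8].

set Q = 4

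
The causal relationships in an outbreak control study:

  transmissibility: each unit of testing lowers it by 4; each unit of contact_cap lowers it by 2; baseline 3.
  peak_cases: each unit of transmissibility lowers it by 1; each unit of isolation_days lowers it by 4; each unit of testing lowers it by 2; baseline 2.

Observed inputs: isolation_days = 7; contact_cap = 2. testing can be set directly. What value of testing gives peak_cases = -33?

Substituting into the transmissibility equation gives transmissibility = -4*testing - 1.
This gives peak_cases = 2*testing - 25.
Solve 2*testing - 25 = -33: testing = (-33 + 25) / 2 = -4.

testing = -4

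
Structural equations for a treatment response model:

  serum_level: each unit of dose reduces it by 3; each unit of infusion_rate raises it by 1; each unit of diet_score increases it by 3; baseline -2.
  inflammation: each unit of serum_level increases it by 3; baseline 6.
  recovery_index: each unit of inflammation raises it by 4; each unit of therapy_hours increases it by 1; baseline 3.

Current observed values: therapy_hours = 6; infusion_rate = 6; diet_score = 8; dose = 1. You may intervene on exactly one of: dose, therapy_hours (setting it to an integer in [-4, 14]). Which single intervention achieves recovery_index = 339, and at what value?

Intervening on dose: recovery_index = -36*dose + 369. Reaching 339 requires dose = 5/6, not an integer.
Intervening on therapy_hours: with other inputs at their observed values, recovery_index = therapy_hours + 327. Solving for 339 gives therapy_hours = 12, within [-4, 14].

set therapy_hours = 12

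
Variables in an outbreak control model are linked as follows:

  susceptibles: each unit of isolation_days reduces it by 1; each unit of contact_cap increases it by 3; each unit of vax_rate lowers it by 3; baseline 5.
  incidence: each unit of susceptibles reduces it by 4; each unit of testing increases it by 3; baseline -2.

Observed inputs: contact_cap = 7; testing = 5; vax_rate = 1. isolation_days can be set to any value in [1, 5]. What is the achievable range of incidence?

-75 to -59

Substituting into the susceptibles equation gives susceptibles = -isolation_days + 23.
Substituting into the incidence equation gives incidence = 4*isolation_days - 79.
Linear in isolation_days, so extremes are at the endpoints: isolation_days = 1 gives incidence = -75; isolation_days = 5 gives incidence = -59.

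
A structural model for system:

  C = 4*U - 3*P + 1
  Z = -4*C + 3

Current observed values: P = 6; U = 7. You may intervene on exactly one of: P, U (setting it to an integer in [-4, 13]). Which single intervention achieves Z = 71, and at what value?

Intervening on P: Z = 12*P - 113. Reaching 71 requires P = 46/3, not an integer.
Intervening on U: with other inputs at their observed values, Z = -16*U + 71. Solving for 71 gives U = 0, within [-4, 13].

set U = 0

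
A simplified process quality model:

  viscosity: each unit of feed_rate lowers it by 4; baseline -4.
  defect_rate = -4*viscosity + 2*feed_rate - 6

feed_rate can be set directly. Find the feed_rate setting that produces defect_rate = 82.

Substituting into the defect_rate equation gives defect_rate = 18*feed_rate + 10.
Solve 18*feed_rate + 10 = 82: feed_rate = (82 - 10) / 18 = 4.

feed_rate = 4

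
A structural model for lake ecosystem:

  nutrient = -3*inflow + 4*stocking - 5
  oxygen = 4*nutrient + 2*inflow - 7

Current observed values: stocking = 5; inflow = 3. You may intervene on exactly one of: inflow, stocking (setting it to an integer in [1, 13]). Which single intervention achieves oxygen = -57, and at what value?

set inflow = 11

Intervening on inflow: with other inputs at their observed values, oxygen = -10*inflow + 53. Solving for -57 gives inflow = 11, within [1, 13].
Intervening on stocking: oxygen = 16*stocking - 57. Reaching -57 requires stocking = 0, outside [1, 13].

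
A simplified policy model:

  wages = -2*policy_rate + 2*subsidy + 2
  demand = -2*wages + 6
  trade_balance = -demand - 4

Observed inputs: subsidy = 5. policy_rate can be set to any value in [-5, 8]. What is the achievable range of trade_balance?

-18 to 34

Substituting into the wages equation gives wages = -2*policy_rate + 12.
Substituting into the demand equation gives demand = 4*policy_rate - 18.
Substituting into the trade_balance equation gives trade_balance = -4*policy_rate + 14.
Linear in policy_rate, so extremes are at the endpoints: policy_rate = -5 gives trade_balance = 34; policy_rate = 8 gives trade_balance = -18.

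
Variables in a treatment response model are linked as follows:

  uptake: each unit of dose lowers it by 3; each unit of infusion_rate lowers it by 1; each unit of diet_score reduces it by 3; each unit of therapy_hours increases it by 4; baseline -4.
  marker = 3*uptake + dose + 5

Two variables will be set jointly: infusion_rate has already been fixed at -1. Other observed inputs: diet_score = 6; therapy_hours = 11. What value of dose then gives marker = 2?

dose = 9

With infusion_rate held at -1:
Substituting into the uptake equation gives uptake = -3*dose + 23.
Substituting into the marker equation gives marker = -8*dose + 74.
Solve -8*dose + 74 = 2: dose = (2 - 74) / -8 = 9.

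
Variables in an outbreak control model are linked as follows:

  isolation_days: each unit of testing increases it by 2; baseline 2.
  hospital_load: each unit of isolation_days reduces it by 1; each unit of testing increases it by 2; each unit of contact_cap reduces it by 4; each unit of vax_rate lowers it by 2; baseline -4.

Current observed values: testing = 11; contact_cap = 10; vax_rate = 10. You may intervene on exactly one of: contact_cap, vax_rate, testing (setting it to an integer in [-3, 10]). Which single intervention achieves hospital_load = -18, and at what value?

set contact_cap = -2

Intervening on contact_cap: with other inputs at their observed values, hospital_load = -4*contact_cap - 26. Solving for -18 gives contact_cap = -2, within [-3, 10].
Intervening on vax_rate: hospital_load = -2*vax_rate - 46. Reaching -18 requires vax_rate = -14, outside [-3, 10].
Intervening on testing: the paths from testing to hospital_load cancel (net effect zero), leaving hospital_load = -66; -18 is unreachable this way.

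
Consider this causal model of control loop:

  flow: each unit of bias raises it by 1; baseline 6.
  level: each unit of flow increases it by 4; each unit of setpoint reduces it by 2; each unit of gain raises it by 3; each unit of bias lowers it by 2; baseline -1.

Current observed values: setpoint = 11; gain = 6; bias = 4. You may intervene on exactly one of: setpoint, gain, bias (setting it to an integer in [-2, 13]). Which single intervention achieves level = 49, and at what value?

set setpoint = 0

Intervening on setpoint: with other inputs at their observed values, level = -2*setpoint + 49. Solving for 49 gives setpoint = 0, within [-2, 13].
Intervening on gain: level = 3*gain + 9. Reaching 49 requires gain = 40/3, not an integer.
Intervening on bias: level = 2*bias + 19. Reaching 49 requires bias = 15, outside [-2, 13].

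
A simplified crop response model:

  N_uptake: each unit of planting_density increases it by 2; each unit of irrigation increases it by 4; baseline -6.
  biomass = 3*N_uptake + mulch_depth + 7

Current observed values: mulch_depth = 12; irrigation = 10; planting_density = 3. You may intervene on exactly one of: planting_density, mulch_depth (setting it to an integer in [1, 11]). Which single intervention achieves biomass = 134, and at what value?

set mulch_depth = 7

Intervening on planting_density: biomass = 6*planting_density + 121. Reaching 134 requires planting_density = 13/6, not an integer.
Intervening on mulch_depth: with other inputs at their observed values, biomass = mulch_depth + 127. Solving for 134 gives mulch_depth = 7, within [1, 11].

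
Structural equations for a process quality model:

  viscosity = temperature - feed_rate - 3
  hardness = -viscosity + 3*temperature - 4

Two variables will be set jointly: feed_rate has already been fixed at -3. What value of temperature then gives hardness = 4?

temperature = 4

With feed_rate held at -3:
Substituting into the viscosity equation gives viscosity = temperature.
Substituting into the hardness equation gives hardness = 2*temperature - 4.
Solve 2*temperature - 4 = 4: temperature = (4 + 4) / 2 = 4.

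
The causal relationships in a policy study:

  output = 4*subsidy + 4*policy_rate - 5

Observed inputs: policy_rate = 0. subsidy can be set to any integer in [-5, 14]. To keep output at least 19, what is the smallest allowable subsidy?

Substituting into the output equation gives output = 4*subsidy - 5.
Require 4*subsidy - 5 ≥ 19, so subsidy ≥ 6.
The smallest integer in [-5, 14] satisfying this is 6.

subsidy = 6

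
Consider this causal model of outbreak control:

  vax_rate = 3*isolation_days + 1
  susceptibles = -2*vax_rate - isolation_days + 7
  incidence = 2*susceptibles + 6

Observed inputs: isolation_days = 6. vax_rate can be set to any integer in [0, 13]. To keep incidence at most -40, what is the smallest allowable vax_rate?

vax_rate = 12

Intervening on vax_rate fixes its value directly, overriding its dependence on isolation_days.
Substituting into the susceptibles equation gives susceptibles = -2*vax_rate + 1.
incidence becomes -4*vax_rate + 8.
Require -4*vax_rate + 8 ≤ -40, so vax_rate ≥ 12.
The smallest integer in [0, 13] satisfying this is 12.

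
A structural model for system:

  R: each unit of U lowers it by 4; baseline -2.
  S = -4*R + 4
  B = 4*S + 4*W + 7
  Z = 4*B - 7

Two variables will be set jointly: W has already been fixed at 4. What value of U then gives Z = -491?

With W held at 4:
Substituting into the S equation gives S = 16*U + 12.
This gives B = 64*U + 71.
Substituting into the Z equation gives Z = 256*U + 277.
Solve 256*U + 277 = -491: U = (-491 - 277) / 256 = -3.

U = -3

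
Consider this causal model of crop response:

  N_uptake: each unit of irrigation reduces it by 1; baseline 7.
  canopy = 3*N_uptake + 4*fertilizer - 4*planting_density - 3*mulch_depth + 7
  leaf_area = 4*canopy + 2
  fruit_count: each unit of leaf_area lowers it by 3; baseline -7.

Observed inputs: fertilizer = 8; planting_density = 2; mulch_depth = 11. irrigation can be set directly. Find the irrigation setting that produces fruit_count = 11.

irrigation = 7

Substituting into the canopy equation gives canopy = -3*irrigation + 19.
This gives leaf_area = -12*irrigation + 78.
Substituting into the fruit_count equation gives fruit_count = 36*irrigation - 241.
Solve 36*irrigation - 241 = 11: irrigation = (11 + 241) / 36 = 7.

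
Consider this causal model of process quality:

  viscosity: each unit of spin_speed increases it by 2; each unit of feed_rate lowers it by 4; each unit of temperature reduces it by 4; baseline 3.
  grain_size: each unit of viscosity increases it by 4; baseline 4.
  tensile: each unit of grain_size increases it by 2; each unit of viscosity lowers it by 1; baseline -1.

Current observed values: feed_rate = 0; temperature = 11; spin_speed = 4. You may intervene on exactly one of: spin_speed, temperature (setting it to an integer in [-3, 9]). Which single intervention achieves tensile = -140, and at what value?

set temperature = 8

Intervening on spin_speed: tensile = 14*spin_speed - 280. Reaching -140 requires spin_speed = 10, outside [-3, 9].
Intervening on temperature: with other inputs at their observed values, tensile = -28*temperature + 84. Solving for -140 gives temperature = 8, within [-3, 9].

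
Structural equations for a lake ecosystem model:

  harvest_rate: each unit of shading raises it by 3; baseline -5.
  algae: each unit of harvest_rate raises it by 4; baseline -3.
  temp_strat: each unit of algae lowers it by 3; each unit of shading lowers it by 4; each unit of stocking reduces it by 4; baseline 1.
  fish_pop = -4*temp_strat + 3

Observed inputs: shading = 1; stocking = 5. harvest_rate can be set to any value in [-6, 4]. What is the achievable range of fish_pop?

Intervening on harvest_rate fixes its value directly, overriding its dependence on shading.
Substituting into the temp_strat equation gives temp_strat = -12*harvest_rate - 14.
Substituting into the fish_pop equation gives fish_pop = 48*harvest_rate + 59.
Linear in harvest_rate, so extremes are at the endpoints: harvest_rate = -6 gives fish_pop = -229; harvest_rate = 4 gives fish_pop = 251.

-229 to 251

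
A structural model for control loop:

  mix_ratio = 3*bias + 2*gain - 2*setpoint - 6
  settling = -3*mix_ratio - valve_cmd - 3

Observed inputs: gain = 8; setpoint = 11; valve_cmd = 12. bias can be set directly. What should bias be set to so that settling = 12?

Substituting into the mix_ratio equation gives mix_ratio = 3*bias - 12.
settling becomes -9*bias + 21.
Solve -9*bias + 21 = 12: bias = (12 - 21) / -9 = 1.

bias = 1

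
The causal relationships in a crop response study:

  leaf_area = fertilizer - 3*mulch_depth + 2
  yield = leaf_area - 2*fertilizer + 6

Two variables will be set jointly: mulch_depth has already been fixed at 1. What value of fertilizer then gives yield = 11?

fertilizer = -6

With mulch_depth held at 1:
Substituting into the leaf_area equation gives leaf_area = fertilizer - 1.
This gives yield = -fertilizer + 5.
Solve -fertilizer + 5 = 11: fertilizer = (11 - 5) / -1 = -6.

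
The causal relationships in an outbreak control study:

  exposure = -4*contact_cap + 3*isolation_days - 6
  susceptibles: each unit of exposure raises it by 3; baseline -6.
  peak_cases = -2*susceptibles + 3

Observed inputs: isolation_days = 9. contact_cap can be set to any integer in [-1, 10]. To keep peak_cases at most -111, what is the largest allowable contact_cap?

contact_cap = 0

Substituting into the exposure equation gives exposure = -4*contact_cap + 21.
So susceptibles = -12*contact_cap + 57.
This gives peak_cases = 24*contact_cap - 111.
Require 24*contact_cap - 111 ≤ -111, so contact_cap ≤ 0.
The largest integer in [-1, 10] satisfying this is 0.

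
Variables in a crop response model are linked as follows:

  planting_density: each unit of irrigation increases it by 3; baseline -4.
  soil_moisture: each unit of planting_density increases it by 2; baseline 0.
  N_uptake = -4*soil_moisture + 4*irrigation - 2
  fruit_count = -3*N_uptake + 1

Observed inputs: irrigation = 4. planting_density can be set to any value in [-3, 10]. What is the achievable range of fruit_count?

-113 to 199

Intervening on planting_density fixes its value directly, overriding its dependence on irrigation.
Substituting into the N_uptake equation gives N_uptake = -8*planting_density + 14.
Substituting into the fruit_count equation gives fruit_count = 24*planting_density - 41.
Linear in planting_density, so extremes are at the endpoints: planting_density = -3 gives fruit_count = -113; planting_density = 10 gives fruit_count = 199.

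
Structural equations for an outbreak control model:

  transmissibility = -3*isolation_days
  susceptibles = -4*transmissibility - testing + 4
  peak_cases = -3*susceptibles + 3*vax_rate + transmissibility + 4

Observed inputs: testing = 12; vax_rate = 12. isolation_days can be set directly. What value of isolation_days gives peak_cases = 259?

isolation_days = -5

Substituting into the susceptibles equation gives susceptibles = 12*isolation_days - 8.
This gives peak_cases = -39*isolation_days + 64.
Solve -39*isolation_days + 64 = 259: isolation_days = (259 - 64) / -39 = -5.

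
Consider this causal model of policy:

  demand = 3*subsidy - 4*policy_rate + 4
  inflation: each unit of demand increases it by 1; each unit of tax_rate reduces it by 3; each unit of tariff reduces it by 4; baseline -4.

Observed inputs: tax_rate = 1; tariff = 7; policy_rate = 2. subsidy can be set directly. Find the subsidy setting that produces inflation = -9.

Substituting into the demand equation gives demand = 3*subsidy - 4.
So inflation = 3*subsidy - 39.
Solve 3*subsidy - 39 = -9: subsidy = (-9 + 39) / 3 = 10.

subsidy = 10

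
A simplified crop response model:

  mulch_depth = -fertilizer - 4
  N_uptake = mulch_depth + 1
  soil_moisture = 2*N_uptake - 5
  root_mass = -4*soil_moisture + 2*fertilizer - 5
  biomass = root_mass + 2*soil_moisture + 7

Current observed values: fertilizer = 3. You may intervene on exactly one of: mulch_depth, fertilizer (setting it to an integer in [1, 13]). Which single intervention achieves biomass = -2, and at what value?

Intervening on mulch_depth: with other inputs at their observed values, biomass = -4*mulch_depth + 14. Solving for -2 gives mulch_depth = 4, within [1, 13].
Intervening on fertilizer: biomass = 6*fertilizer + 24. Reaching -2 requires fertilizer = -13/3, not an integer.

set mulch_depth = 4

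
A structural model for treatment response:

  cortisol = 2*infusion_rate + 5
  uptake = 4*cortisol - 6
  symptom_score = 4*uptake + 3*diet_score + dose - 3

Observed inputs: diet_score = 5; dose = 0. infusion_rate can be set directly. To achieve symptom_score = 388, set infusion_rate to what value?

Substituting into the uptake equation gives uptake = 8*infusion_rate + 14.
symptom_score becomes 32*infusion_rate + 68.
Solve 32*infusion_rate + 68 = 388: infusion_rate = (388 - 68) / 32 = 10.

infusion_rate = 10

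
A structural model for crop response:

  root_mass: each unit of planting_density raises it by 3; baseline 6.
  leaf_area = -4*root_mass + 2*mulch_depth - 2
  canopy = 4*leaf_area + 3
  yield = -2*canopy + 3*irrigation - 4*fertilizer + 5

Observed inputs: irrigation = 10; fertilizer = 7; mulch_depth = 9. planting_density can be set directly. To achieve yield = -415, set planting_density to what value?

planting_density = -5

Substituting into the leaf_area equation gives leaf_area = -12*planting_density - 8.
canopy becomes -48*planting_density - 29.
This gives yield = 96*planting_density + 65.
Solve 96*planting_density + 65 = -415: planting_density = (-415 - 65) / 96 = -5.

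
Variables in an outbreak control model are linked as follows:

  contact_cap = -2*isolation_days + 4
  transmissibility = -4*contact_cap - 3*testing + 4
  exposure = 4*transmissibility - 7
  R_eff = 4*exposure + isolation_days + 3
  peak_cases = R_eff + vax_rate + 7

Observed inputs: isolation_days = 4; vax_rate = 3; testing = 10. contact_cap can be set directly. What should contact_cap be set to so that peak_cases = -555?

Intervening on contact_cap fixes its value directly, overriding its dependence on isolation_days.
Substituting into the transmissibility equation gives transmissibility = -4*contact_cap - 26.
exposure becomes -16*contact_cap - 111.
This gives R_eff = -64*contact_cap - 437.
This gives peak_cases = -64*contact_cap - 427.
Solve -64*contact_cap - 427 = -555: contact_cap = (-555 + 427) / -64 = 2.

contact_cap = 2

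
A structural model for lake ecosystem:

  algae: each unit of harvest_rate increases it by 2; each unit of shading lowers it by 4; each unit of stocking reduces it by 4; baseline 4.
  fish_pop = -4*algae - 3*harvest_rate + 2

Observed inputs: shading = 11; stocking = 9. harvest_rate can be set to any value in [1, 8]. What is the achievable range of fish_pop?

Substituting into the algae equation gives algae = 2*harvest_rate - 76.
This gives fish_pop = -11*harvest_rate + 306.
Linear in harvest_rate, so extremes are at the endpoints: harvest_rate = 1 gives fish_pop = 295; harvest_rate = 8 gives fish_pop = 218.

218 to 295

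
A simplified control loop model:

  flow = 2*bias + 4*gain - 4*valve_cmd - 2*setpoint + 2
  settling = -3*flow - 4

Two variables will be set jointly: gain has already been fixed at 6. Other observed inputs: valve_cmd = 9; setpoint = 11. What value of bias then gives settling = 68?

With gain held at 6:
Substituting into the flow equation gives flow = 2*bias - 32.
Substituting into the settling equation gives settling = -6*bias + 92.
Solve -6*bias + 92 = 68: bias = (68 - 92) / -6 = 4.

bias = 4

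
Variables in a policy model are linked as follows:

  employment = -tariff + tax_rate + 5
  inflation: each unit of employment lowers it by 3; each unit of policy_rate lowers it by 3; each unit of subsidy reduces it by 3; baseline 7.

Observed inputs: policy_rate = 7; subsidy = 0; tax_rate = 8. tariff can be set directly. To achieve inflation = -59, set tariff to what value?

tariff = -2

Substituting into the employment equation gives employment = -tariff + 13.
inflation becomes 3*tariff - 53.
Solve 3*tariff - 53 = -59: tariff = (-59 + 53) / 3 = -2.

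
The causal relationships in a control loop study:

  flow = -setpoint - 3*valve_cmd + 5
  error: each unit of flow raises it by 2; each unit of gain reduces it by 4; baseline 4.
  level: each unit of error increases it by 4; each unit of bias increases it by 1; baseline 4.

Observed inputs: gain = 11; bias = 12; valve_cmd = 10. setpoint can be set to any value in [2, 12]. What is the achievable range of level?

Substituting into the flow equation gives flow = -setpoint - 25.
error becomes -2*setpoint - 90.
So level = -8*setpoint - 344.
Linear in setpoint, so extremes are at the endpoints: setpoint = 2 gives level = -360; setpoint = 12 gives level = -440.

-440 to -360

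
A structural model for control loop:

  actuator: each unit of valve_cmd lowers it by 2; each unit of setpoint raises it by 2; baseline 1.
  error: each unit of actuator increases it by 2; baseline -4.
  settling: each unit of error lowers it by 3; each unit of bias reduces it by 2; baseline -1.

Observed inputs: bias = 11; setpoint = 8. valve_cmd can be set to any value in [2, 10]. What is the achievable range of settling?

-89 to 7

Substituting into the actuator equation gives actuator = -2*valve_cmd + 17.
Substituting into the error equation gives error = -4*valve_cmd + 30.
Substituting into the settling equation gives settling = 12*valve_cmd - 113.
Linear in valve_cmd, so extremes are at the endpoints: valve_cmd = 2 gives settling = -89; valve_cmd = 10 gives settling = 7.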